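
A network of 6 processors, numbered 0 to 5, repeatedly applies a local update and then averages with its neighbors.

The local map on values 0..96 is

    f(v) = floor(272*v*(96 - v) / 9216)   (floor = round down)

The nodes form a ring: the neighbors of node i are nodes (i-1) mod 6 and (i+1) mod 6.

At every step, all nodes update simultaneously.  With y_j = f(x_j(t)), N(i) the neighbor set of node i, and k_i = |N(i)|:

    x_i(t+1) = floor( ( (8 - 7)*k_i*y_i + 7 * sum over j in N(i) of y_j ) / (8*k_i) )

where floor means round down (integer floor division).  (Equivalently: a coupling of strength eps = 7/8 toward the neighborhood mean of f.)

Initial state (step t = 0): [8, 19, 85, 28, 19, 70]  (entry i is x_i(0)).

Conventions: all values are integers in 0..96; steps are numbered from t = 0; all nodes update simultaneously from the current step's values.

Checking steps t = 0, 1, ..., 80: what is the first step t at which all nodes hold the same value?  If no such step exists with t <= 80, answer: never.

Simulating step by step:
t=0: [8, 19, 85, 28, 19, 70]  (not all equal)
t=1: [44, 25, 46, 37, 53, 34]  (not all equal)
t=2: [58, 65, 59, 66, 63, 66]  (not all equal)
t=3: [59, 63, 59, 61, 58, 62]  (not all equal)
t=4: [61, 63, 62, 64, 62, 64]  (not all equal)
t=5: [60, 62, 60, 61, 60, 62]  (not all equal)
t=6: [62, 62, 62, 63, 62, 62]  (not all equal)
t=7: [62, 62, 61, 61, 61, 62]  (not all equal)
t=8: [62, 62, 62, 63, 62, 62]  (not all equal)

Answer: never
Key observation: The state at step 6 reappears at step 8 — the system is in a cycle of period 2 from step 6 on.  No step 0..8 is synchronized, and the cycle repeats forever, so no step up to 80 (or ever) has all nodes equal.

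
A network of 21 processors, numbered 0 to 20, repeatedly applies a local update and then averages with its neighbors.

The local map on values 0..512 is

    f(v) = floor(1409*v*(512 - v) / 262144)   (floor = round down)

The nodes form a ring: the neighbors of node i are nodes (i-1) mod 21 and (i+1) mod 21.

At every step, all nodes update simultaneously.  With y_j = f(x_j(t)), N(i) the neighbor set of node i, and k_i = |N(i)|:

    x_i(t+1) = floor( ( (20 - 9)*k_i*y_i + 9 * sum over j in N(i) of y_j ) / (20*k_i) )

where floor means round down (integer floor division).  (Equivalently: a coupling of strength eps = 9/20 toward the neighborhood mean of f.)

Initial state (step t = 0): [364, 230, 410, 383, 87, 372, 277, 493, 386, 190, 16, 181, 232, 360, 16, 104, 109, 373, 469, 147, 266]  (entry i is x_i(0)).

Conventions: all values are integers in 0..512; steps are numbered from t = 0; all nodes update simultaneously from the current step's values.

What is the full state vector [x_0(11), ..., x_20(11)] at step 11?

Answer: [325, 325, 324, 324, 324, 324, 325, 325, 325, 325, 325, 325, 325, 325, 325, 325, 325, 325, 325, 325, 325]

Derivation:
t=0: [364, 230, 410, 383, 87, 372, 277, 493, 386, 190, 16, 181, 232, 360, 16, 104, 109, 373, 469, 147, 266]
t=1: [316, 306, 261, 240, 231, 276, 265, 164, 228, 248, 169, 265, 330, 249, 140, 187, 243, 230, 186, 261, 322]
t=2: [332, 339, 348, 350, 348, 349, 340, 325, 339, 341, 329, 335, 335, 328, 305, 321, 344, 343, 336, 340, 334]
t=3: [319, 314, 307, 304, 305, 307, 314, 320, 317, 315, 319, 319, 319, 326, 333, 326, 314, 312, 314, 315, 318]
t=4: [331, 334, 337, 338, 338, 337, 334, 331, 331, 332, 330, 330, 328, 325, 322, 325, 332, 334, 334, 332, 331]
t=5: [321, 319, 316, 316, 316, 316, 319, 321, 321, 321, 321, 322, 324, 326, 327, 325, 321, 319, 319, 320, 321]
t=6: [329, 330, 331, 332, 332, 331, 330, 329, 329, 329, 328, 328, 326, 325, 325, 326, 328, 329, 330, 329, 329]
t=7: [322, 322, 321, 321, 321, 321, 322, 322, 323, 323, 323, 324, 325, 325, 325, 325, 324, 323, 322, 322, 323]
t=8: [328, 328, 328, 329, 329, 328, 328, 328, 328, 328, 327, 327, 326, 326, 326, 326, 327, 327, 328, 328, 328]
t=9: [324, 324, 323, 323, 323, 323, 324, 324, 324, 324, 324, 325, 325, 325, 325, 325, 325, 324, 324, 324, 324]
t=10: [327, 327, 327, 328, 328, 327, 327, 327, 327, 327, 326, 326, 326, 326, 326, 326, 326, 326, 327, 327, 327]
t=11: [325, 325, 324, 324, 324, 324, 325, 325, 325, 325, 325, 325, 325, 325, 325, 325, 325, 325, 325, 325, 325]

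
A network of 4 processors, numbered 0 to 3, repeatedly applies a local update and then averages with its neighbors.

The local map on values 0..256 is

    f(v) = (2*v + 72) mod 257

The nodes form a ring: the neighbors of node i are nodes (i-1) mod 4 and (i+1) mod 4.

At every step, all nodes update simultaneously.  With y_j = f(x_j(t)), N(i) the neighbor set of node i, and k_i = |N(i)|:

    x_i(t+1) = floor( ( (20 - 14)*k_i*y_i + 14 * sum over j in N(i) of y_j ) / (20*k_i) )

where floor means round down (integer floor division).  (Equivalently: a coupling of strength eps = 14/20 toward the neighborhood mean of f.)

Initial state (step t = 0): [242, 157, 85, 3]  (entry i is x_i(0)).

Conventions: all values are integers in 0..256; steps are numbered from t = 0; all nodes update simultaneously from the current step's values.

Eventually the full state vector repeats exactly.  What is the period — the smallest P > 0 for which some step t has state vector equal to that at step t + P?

Answer: 16
Key observation: The state at step 22, [96, 93, 96, 93], reappears at step 38 — and no state repeats earlier — so the cycle the system enters has period 16.

Derivation:
t=0: [242, 157, 85, 3]
t=1: [85, 138, 145, 122]
t=2: [125, 148, 84, 139]
t=3: [90, 140, 143, 134]
t=4: [137, 152, 92, 148]
t=5: [107, 156, 157, 154]
t=6: [96, 93, 126, 92]
t=7: [92, 26, 110, 102]
t=8: [126, 139, 60, 107]
t=9: [62, 118, 100, 99]
t=10: [81, 89, 26, 77]
t=11: [236, 200, 203, 193]
t=12: [154, 152, 211, 148]
t=13: [117, 161, 151, 159]
t=14: [109, 99, 129, 98]
t=15: [18, 41, 30, 40]
t=16: [139, 130, 146, 129]
t=17: [79, 92, 83, 91]
t=18: [247, 240, 249, 240]
t=19: [42, 49, 43, 49]
t=20: [165, 160, 166, 160]
t=21: [138, 142, 138, 142]
t=22: [96, 93, 96, 93]
t=23: [2, 5, 2, 5]
t=24: [80, 77, 80, 77]
t=25: [227, 230, 227, 230]
t=26: [16, 13, 16, 13]
t=27: [99, 102, 99, 102]
t=28: [17, 14, 17, 14]
t=29: [101, 104, 101, 104]
t=30: [21, 18, 21, 18]
t=31: [109, 112, 109, 112]
t=32: [37, 34, 37, 34]
t=33: [141, 144, 141, 144]
t=34: [101, 98, 101, 98]
t=35: [12, 15, 12, 15]
t=36: [100, 97, 100, 97]
t=37: [10, 13, 10, 13]
t=38: [96, 93, 96, 93]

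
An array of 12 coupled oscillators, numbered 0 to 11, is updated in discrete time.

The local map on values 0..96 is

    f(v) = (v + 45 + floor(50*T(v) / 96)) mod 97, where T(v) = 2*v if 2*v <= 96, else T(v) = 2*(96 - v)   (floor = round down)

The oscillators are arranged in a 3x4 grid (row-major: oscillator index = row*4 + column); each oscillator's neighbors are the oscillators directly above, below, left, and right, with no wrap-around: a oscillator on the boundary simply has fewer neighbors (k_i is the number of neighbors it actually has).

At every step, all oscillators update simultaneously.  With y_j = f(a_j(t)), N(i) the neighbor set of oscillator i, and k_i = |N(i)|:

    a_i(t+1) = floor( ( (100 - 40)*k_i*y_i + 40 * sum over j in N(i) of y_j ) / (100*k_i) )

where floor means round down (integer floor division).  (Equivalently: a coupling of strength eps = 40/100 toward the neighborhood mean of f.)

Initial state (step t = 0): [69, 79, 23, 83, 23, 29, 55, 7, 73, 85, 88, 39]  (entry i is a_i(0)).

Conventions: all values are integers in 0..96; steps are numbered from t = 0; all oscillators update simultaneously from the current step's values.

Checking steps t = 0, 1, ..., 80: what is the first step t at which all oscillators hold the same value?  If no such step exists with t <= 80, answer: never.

Answer: 18
Key observation: Synchronization is absorbing here: once all oscillators are equal they stay equal, and step 18 is the first all-equal step.

Derivation:
t=0: [69, 79, 23, 83, 23, 29, 55, 7, 73, 85, 88, 39]  (not all equal)
t=1: [54, 45, 72, 56, 67, 26, 47, 50, 53, 39, 41, 36]  (not all equal)
t=2: [43, 35, 43, 45, 39, 16, 38, 41, 41, 26, 30, 27]  (not all equal)
t=3: [30, 31, 32, 36, 35, 53, 30, 27, 24, 16, 9, 9]  (not all equal)
t=4: [11, 15, 13, 15, 31, 38, 17, 14, 75, 73, 57, 51]  (not all equal)
t=5: [57, 66, 73, 73, 24, 35, 68, 70, 37, 41, 49, 50]  (not all equal)
t=6: [54, 41, 44, 44, 68, 32, 42, 44, 38, 30, 43, 45]  (not all equal)
t=7: [42, 31, 35, 37, 38, 19, 32, 36, 25, 15, 31, 37]  (not all equal)
t=8: [27, 24, 17, 21, 43, 62, 21, 20, 77, 70, 21, 20]  (not all equal)
t=9: [27, 73, 83, 85, 33, 53, 81, 85, 42, 50, 81, 85]  (not all equal)
t=10: [13, 38, 44, 44, 19, 41, 44, 44, 31, 43, 44, 44]  (not all equal)
t=11: [64, 33, 35, 37, 64, 36, 36, 37, 30, 31, 36, 37]  (not all equal)
t=12: [39, 20, 19, 22, 37, 21, 21, 22, 16, 13, 19, 22]  (not all equal)
t=13: [37, 77, 84, 87, 39, 78, 86, 88, 65, 75, 82, 87]  (not all equal)
t=14: [28, 41, 44, 44, 31, 42, 44, 44, 41, 44, 44, 44]  (not all equal)
t=15: [11, 28, 36, 37, 15, 31, 36, 37, 28, 35, 37, 37]  (not all equal)
t=16: [56, 16, 19, 22, 56, 18, 20, 22, 21, 16, 22, 23]  (not all equal)
t=17: [51, 74, 83, 87, 55, 77, 85, 88, 76, 80, 87, 90]  (not all equal)
t=18: [44, 44, 44, 44, 44, 44, 44, 44, 44, 44, 44, 44]  (all equal)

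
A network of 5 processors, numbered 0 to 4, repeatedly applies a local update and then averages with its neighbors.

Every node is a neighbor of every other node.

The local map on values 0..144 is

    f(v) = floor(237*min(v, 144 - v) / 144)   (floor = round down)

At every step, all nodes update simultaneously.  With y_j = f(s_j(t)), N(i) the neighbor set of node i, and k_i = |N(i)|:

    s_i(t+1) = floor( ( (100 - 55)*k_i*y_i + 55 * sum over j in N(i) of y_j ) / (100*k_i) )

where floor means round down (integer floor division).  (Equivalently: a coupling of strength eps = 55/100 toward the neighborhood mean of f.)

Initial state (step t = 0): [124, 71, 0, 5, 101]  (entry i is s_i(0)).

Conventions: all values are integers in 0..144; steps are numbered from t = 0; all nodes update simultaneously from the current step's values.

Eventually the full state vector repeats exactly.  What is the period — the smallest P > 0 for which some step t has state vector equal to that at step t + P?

Simulating step by step:
t=0: [124, 71, 0, 5, 101]
t=1: [41, 67, 31, 33, 52]
t=2: [71, 84, 66, 67, 77]
t=3: [110, 105, 108, 108, 108]
t=4: [57, 60, 59, 59, 59]
t=5: [95, 96, 96, 96, 96]
t=6: [79, 79, 79, 79, 79]
t=7: [106, 106, 106, 106, 106]
t=8: [62, 62, 62, 62, 62]
t=9: [102, 102, 102, 102, 102]
t=10: [69, 69, 69, 69, 69]
t=11: [113, 113, 113, 113, 113]
t=12: [51, 51, 51, 51, 51]
t=13: [83, 83, 83, 83, 83]
t=14: [100, 100, 100, 100, 100]
t=15: [72, 72, 72, 72, 72]
t=16: [118, 118, 118, 118, 118]
t=17: [42, 42, 42, 42, 42]
t=18: [69, 69, 69, 69, 69]

Answer: 8
Key observation: The state at step 10, [69, 69, 69, 69, 69], reappears at step 18 — and no state repeats earlier — so the cycle the system enters has period 8.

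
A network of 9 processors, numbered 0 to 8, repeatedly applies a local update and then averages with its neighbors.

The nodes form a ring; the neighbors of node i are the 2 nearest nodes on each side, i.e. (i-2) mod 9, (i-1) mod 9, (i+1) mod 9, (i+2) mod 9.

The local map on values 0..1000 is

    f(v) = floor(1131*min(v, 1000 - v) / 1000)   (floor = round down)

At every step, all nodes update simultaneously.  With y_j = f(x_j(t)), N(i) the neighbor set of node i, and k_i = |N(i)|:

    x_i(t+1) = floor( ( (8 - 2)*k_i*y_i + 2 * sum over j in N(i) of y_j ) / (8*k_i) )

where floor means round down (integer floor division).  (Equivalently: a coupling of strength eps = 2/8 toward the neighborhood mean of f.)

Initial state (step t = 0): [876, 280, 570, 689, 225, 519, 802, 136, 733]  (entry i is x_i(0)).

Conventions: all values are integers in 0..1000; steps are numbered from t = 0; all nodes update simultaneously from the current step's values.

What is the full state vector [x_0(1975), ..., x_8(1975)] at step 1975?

Answer: [564, 564, 564, 564, 564, 564, 564, 564, 564]
Key observation: The state at step 35, [564, 564, 564, 564, 564, 564, 564, 564, 564], reappears at step 39: the system is in a cycle of period 4 from step 35 on.  Therefore the state at step 1975 equals the state at step 35 + ((1975 - 35) mod 4) = 35, which is [564, 564, 564, 564, 564, 564, 564, 564, 564].

Derivation:
t=0: [876, 280, 570, 689, 225, 519, 802, 136, 733]
t=1: [183, 316, 430, 363, 290, 469, 245, 190, 277]
t=2: [240, 356, 445, 413, 351, 474, 294, 243, 300]
t=3: [298, 400, 473, 465, 411, 493, 345, 297, 334]
t=4: [358, 449, 511, 519, 473, 524, 400, 355, 377]
t=5: [420, 500, 539, 541, 530, 524, 457, 414, 429]
t=6: [483, 548, 521, 523, 529, 530, 513, 476, 490]
t=7: [543, 519, 538, 536, 534, 533, 547, 539, 549]
t=8: [518, 537, 523, 525, 525, 526, 514, 519, 513]
t=9: [543, 527, 538, 536, 537, 537, 547, 544, 547]
t=10: [517, 530, 522, 524, 522, 521, 513, 515, 513]
t=11: [545, 534, 539, 538, 540, 541, 548, 547, 548]
t=12: [514, 524, 520, 521, 519, 518, 512, 512, 512]
t=13: [548, 539, 542, 541, 544, 545, 550, 550, 550]
t=14: [511, 519, 516, 518, 514, 513, 508, 508, 509]
t=15: [552, 545, 547, 545, 549, 550, 555, 555, 554]
t=16: [506, 512, 511, 513, 509, 507, 503, 503, 504]
t=17: [557, 552, 553, 551, 555, 557, 561, 561, 559]
t=18: [501, 505, 504, 506, 502, 500, 496, 496, 498]
t=19: [563, 559, 560, 558, 562, 563, 560, 560, 562]
t=20: [494, 497, 496, 498, 495, 494, 496, 496, 495]
t=21: [558, 561, 560, 562, 559, 558, 559, 559, 559]
t=22: [498, 496, 497, 495, 497, 498, 498, 498, 497]
t=23: [562, 560, 561, 559, 561, 562, 562, 562, 562]
t=24: [495, 496, 496, 497, 496, 495, 495, 495, 495]
t=25: [559, 560, 560, 561, 560, 559, 559, 559, 559]
t=26: [497, 497, 497, 496, 497, 497, 497, 498, 497]
t=27: [562, 561, 561, 560, 561, 561, 562, 562, 562]
t=28: [495, 495, 496, 496, 496, 495, 495, 495, 495]
t=29: [559, 559, 559, 559, 559, 559, 559, 559, 559]
t=30: [498, 498, 498, 498, 498, 498, 498, 498, 498]
t=31: [563, 563, 563, 563, 563, 563, 563, 563, 563]
t=32: [494, 494, 494, 494, 494, 494, 494, 494, 494]
t=33: [558, 558, 558, 558, 558, 558, 558, 558, 558]
t=34: [499, 499, 499, 499, 499, 499, 499, 499, 499]
t=35: [564, 564, 564, 564, 564, 564, 564, 564, 564]
t=36: [493, 493, 493, 493, 493, 493, 493, 493, 493]
t=37: [557, 557, 557, 557, 557, 557, 557, 557, 557]
t=38: [501, 501, 501, 501, 501, 501, 501, 501, 501]
t=39: [564, 564, 564, 564, 564, 564, 564, 564, 564]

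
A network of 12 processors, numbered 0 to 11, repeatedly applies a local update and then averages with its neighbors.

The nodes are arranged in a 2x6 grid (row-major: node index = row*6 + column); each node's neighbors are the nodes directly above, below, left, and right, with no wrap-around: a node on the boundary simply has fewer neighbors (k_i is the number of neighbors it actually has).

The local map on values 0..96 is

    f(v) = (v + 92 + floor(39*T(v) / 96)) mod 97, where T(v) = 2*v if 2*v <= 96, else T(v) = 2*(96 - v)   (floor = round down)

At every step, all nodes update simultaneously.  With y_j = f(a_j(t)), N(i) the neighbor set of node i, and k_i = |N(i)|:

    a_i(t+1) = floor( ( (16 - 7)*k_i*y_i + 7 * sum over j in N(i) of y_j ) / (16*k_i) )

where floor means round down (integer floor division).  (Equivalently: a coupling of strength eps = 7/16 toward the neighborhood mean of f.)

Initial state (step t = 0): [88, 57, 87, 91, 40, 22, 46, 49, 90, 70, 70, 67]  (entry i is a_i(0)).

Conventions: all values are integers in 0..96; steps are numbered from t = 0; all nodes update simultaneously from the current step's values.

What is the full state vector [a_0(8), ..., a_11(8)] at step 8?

Answer: [89, 89, 89, 89, 89, 89, 89, 89, 89, 89, 89, 89]

Derivation:
t=0: [88, 57, 87, 91, 40, 22, 46, 49, 90, 70, 70, 67]
t=1: [85, 84, 88, 85, 68, 52, 81, 82, 87, 87, 83, 74]
t=2: [88, 88, 88, 87, 85, 83, 88, 88, 88, 88, 87, 85]
t=3: [89, 89, 89, 88, 88, 88, 89, 89, 89, 89, 88, 88]
t=4: [89, 89, 89, 89, 89, 89, 89, 89, 89, 89, 89, 89]
t=5: [89, 89, 89, 89, 89, 89, 89, 89, 89, 89, 89, 89]
t=6: [89, 89, 89, 89, 89, 89, 89, 89, 89, 89, 89, 89]
t=7: [89, 89, 89, 89, 89, 89, 89, 89, 89, 89, 89, 89]
t=8: [89, 89, 89, 89, 89, 89, 89, 89, 89, 89, 89, 89]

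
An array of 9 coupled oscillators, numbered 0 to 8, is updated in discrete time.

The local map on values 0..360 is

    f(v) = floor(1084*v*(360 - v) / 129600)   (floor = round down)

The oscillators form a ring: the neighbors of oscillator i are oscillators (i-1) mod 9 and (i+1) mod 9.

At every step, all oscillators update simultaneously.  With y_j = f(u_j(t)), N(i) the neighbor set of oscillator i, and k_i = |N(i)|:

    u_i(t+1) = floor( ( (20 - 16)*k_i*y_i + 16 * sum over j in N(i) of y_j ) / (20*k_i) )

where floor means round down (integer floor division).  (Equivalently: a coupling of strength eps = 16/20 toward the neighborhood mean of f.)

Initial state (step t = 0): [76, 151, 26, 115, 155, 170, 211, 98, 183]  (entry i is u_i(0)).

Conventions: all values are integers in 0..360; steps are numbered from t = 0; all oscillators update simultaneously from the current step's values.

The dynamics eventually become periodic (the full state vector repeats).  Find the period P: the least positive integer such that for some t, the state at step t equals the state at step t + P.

Simulating step by step:
t=0: [76, 151, 26, 115, 155, 170, 211, 98, 183]
t=1: [249, 153, 213, 181, 255, 264, 246, 255, 211]
t=2: [256, 249, 265, 247, 237, 225, 220, 243, 234]
t=3: [235, 219, 227, 227, 243, 250, 247, 248, 232]
t=4: [251, 250, 254, 246, 240, 234, 231, 238, 240]
t=5: [233, 227, 230, 232, 240, 244, 245, 244, 236]
t=6: [247, 249, 250, 245, 241, 237, 235, 238, 242]
t=7: [234, 231, 232, 234, 239, 242, 243, 241, 237]
t=8: [246, 247, 247, 244, 241, 238, 238, 239, 242]
t=9: [235, 233, 234, 236, 239, 240, 241, 240, 237]
t=10: [245, 245, 245, 243, 241, 240, 239, 240, 242]
t=11: [236, 235, 235, 237, 238, 240, 240, 239, 237]
t=12: [244, 244, 244, 243, 241, 240, 240, 241, 242]
t=13: [236, 236, 236, 237, 238, 239, 239, 239, 237]
t=14: [243, 244, 243, 243, 242, 241, 241, 241, 242]
t=15: [237, 236, 236, 237, 238, 238, 239, 238, 238]
t=16: [243, 243, 243, 243, 242, 241, 241, 241, 242]
t=17: [237, 237, 237, 237, 238, 238, 239, 238, 238]
t=18: [242, 243, 243, 242, 242, 241, 241, 241, 242]
t=19: [237, 237, 237, 237, 238, 238, 239, 238, 238]

Answer: 2
Key observation: The state at step 17, [237, 237, 237, 237, 238, 238, 239, 238, 238], reappears at step 19 — and no state repeats earlier — so the cycle the system enters has period 2.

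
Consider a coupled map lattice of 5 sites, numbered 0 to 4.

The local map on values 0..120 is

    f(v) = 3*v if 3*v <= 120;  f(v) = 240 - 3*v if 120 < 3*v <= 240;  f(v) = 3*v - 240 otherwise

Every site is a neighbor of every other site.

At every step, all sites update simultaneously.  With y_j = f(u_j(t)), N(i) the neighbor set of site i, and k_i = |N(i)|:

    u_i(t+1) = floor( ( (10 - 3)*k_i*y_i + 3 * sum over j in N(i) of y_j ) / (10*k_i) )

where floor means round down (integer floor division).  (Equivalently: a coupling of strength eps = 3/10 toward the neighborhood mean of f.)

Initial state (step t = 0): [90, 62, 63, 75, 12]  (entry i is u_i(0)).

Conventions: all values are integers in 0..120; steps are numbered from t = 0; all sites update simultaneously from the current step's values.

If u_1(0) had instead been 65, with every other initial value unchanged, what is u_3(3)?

Answer: u_3(3) = 26
Key observation: This trace re-runs the system from the modified initial state.

Derivation:
t=0: [90, 65, 63, 75, 12]
t=1: [32, 41, 45, 22, 35]
t=2: [96, 109, 102, 77, 102]
t=3: [50, 75, 61, 26, 61]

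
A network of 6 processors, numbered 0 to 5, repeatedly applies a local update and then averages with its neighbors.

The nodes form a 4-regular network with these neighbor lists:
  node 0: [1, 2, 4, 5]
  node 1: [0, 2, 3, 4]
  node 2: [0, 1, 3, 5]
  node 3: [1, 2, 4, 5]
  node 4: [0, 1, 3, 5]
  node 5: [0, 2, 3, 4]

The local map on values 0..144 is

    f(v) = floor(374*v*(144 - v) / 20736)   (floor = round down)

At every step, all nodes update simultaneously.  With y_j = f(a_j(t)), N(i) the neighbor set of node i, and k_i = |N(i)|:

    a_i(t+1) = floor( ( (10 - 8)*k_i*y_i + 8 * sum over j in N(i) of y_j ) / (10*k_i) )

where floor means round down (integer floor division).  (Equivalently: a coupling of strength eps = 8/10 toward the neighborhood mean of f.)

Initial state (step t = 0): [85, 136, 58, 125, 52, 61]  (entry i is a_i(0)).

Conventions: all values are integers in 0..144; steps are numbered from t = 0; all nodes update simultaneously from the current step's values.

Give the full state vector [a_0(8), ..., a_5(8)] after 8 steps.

Simulating step by step:
t=0: [85, 136, 58, 125, 52, 61]
t=1: [75, 65, 66, 65, 65, 79]
t=2: [92, 92, 92, 92, 92, 92]
t=3: [86, 86, 86, 86, 86, 86]
t=4: [89, 89, 89, 89, 89, 89]
t=5: [88, 88, 88, 88, 88, 88]
t=6: [88, 88, 88, 88, 88, 88]
t=7: [88, 88, 88, 88, 88, 88]
t=8: [88, 88, 88, 88, 88, 88]

Answer: [88, 88, 88, 88, 88, 88]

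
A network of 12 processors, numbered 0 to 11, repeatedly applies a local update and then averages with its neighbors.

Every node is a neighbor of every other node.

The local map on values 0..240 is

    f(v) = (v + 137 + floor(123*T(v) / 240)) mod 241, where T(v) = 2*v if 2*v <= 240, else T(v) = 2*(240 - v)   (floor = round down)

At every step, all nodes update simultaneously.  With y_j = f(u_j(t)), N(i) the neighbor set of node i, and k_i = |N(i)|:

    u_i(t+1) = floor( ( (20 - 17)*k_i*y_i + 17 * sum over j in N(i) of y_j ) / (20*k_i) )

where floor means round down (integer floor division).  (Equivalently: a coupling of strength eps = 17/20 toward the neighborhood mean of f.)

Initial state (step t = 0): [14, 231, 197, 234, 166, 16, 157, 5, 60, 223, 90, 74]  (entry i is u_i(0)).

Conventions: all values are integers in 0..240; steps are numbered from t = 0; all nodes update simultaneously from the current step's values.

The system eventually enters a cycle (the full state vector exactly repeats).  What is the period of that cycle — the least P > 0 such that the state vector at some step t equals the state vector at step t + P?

Answer: 1
Key observation: The state at step 3, [138, 138, 138, 138, 138, 138, 138, 138, 138, 138, 138, 138], reappears at step 4 — and no state repeats earlier — so the cycle the system enters has period 1.

Derivation:
t=0: [14, 231, 197, 234, 166, 16, 157, 5, 60, 223, 90, 74]
t=1: [123, 121, 121, 121, 121, 123, 121, 122, 112, 121, 117, 114]
t=2: [135, 135, 135, 135, 135, 135, 135, 135, 134, 135, 134, 134]
t=3: [138, 138, 138, 138, 138, 138, 138, 138, 138, 138, 138, 138]
t=4: [138, 138, 138, 138, 138, 138, 138, 138, 138, 138, 138, 138]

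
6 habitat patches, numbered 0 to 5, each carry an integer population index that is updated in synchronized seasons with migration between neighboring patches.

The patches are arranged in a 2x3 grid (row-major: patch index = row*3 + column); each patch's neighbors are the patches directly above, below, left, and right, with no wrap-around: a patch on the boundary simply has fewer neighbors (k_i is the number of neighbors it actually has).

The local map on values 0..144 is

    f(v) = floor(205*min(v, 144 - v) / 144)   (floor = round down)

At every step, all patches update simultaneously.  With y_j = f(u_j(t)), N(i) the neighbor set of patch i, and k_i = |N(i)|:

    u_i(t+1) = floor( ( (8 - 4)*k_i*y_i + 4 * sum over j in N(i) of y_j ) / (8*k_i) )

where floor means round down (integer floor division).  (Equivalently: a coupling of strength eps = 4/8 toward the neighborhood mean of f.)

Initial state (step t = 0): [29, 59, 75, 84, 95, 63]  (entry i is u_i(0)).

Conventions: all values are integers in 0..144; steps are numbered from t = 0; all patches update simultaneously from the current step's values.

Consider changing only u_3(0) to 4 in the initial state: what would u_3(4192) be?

Answer: u_3(4192) = 62
Key observation: The state at step 5, [88, 89, 90, 88, 89, 90], reappears at step 11: the system is in a cycle of period 6 from step 5 on.  Therefore the state at step 4192 equals the state at step 5 + ((4192 - 5) mod 6) = 10, which is [62, 63, 64, 62, 63, 64].

Derivation:
t=0: [29, 59, 75, 4, 95, 63]
t=1: [42, 76, 92, 30, 64, 86]
t=2: [64, 85, 81, 58, 82, 82]
t=3: [86, 86, 87, 85, 86, 88]
t=4: [82, 81, 80, 82, 81, 80]
t=5: [88, 89, 90, 88, 89, 90]
t=6: [78, 77, 76, 78, 77, 76]
t=7: [93, 94, 95, 93, 94, 95]
t=8: [71, 70, 69, 71, 70, 69]
t=9: [100, 99, 98, 100, 99, 98]
t=10: [62, 63, 64, 62, 63, 64]
t=11: [88, 89, 90, 88, 89, 90]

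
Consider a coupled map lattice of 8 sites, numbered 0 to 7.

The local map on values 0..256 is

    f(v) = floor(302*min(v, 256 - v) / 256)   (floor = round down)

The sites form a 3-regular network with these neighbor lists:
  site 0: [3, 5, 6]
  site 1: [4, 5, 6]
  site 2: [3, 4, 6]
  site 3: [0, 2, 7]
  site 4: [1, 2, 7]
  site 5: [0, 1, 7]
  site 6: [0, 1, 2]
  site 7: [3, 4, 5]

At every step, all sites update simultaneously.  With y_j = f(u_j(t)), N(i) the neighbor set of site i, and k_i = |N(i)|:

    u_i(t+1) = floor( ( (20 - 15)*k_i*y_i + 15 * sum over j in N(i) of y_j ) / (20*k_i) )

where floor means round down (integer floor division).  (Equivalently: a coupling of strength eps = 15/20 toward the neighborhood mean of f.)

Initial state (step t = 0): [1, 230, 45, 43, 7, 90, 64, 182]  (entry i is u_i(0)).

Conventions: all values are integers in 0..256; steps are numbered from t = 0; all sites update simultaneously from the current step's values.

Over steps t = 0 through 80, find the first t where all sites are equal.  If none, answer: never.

Answer: 10
Key observation: Synchronization is absorbing here: once all sites are equal they stay equal, and step 10 is the first all-equal step.

Derivation:
t=0: [1, 230, 45, 43, 7, 90, 64, 182]  (not all equal)
t=1: [58, 54, 46, 47, 44, 56, 39, 62]  (not all equal)
t=2: [58, 56, 51, 62, 60, 67, 57, 61]  (not all equal)
t=3: [71, 70, 67, 68, 66, 71, 65, 73]  (not all equal)
t=4: [80, 79, 78, 82, 81, 83, 80, 81]  (not all equal)
t=5: [95, 94, 94, 94, 93, 94, 93, 95]  (not all equal)
t=6: [110, 109, 109, 111, 110, 111, 110, 110]  (not all equal)
t=7: [129, 129, 129, 129, 128, 129, 128, 129]  (not all equal)
t=8: [149, 150, 150, 149, 149, 149, 149, 149]  (not all equal)
t=9: [126, 125, 125, 125, 125, 125, 125, 126]  (not all equal)
t=10: [147, 147, 147, 147, 147, 147, 147, 147]  (all equal)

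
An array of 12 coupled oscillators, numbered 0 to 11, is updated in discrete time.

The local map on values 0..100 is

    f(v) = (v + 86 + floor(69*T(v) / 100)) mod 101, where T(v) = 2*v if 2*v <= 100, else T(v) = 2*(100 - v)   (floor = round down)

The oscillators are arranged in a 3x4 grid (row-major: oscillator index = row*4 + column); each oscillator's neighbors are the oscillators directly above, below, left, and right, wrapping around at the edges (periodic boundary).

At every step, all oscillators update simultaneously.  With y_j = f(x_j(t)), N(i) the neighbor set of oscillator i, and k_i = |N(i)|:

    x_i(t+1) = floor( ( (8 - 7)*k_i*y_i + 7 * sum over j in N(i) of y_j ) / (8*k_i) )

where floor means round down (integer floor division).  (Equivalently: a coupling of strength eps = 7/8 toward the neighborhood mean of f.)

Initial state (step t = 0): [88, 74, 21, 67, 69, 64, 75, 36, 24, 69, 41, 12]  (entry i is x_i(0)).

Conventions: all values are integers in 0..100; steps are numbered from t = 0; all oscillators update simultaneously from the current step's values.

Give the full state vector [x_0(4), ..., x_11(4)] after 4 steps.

Answer: [87, 88, 87, 88, 88, 88, 88, 87, 88, 88, 88, 87]

Derivation:
t=0: [88, 74, 21, 67, 69, 64, 75, 36, 24, 69, 41, 12]
t=1: [83, 81, 84, 57, 77, 95, 73, 74, 69, 81, 62, 65]
t=2: [72, 90, 73, 81, 91, 92, 92, 74, 93, 93, 94, 75]
t=3: [89, 90, 89, 94, 90, 87, 90, 90, 90, 87, 90, 90]
t=4: [87, 88, 87, 88, 88, 88, 88, 87, 88, 88, 88, 87]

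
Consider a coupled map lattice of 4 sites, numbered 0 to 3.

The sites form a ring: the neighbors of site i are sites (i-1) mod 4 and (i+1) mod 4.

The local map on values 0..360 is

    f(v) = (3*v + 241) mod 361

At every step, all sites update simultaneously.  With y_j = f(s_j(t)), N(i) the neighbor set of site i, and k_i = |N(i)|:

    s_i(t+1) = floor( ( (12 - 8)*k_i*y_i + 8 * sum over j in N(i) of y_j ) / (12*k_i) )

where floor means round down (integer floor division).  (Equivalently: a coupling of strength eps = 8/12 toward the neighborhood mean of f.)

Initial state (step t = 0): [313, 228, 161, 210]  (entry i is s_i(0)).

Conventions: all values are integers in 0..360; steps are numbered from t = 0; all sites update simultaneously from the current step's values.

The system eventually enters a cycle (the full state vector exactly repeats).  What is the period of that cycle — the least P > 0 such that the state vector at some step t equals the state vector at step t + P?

Answer: 10
Key observation: The state at step 69, [237, 198, 216, 297], reappears at step 79 — and no state repeats earlier — so the cycle the system enters has period 10.

Derivation:
t=0: [313, 228, 161, 210]
t=1: [149, 100, 118, 82]
t=2: [211, 247, 180, 229]
t=3: [206, 157, 175, 139]
t=4: [261, 177, 230, 159]
t=5: [236, 187, 205, 289]
t=6: [110, 147, 79, 128]
t=7: [265, 216, 234, 197]
t=8: [197, 234, 166, 215]
t=9: [165, 116, 134, 97]
t=10: [137, 174, 227, 155]
t=11: [225, 177, 195, 278]
t=12: [199, 116, 169, 217]
t=13: [171, 123, 141, 104]
t=14: [157, 194, 248, 175]
t=15: [165, 238, 136, 219]
t=16: [141, 178, 232, 159]
t=17: [237, 190, 208, 291]
t=18: [116, 154, 87, 134]
t=19: [284, 237, 255, 217]
t=20: [136, 174, 228, 154]
t=21: [223, 177, 195, 277]
t=22: [196, 114, 168, 214]
t=23: [163, 117, 135, 97]
t=24: [136, 174, 229, 154]
t=25: [223, 178, 196, 278]
t=26: [198, 116, 171, 216]
t=27: [169, 124, 142, 104]
t=28: [156, 194, 250, 174]
t=29: [163, 239, 137, 219]
t=30: [140, 178, 234, 158]
t=31: [235, 191, 209, 291]
t=32: [115, 154, 89, 133]
t=33: [282, 238, 256, 217]
t=34: [135, 174, 230, 153]
t=35: [221, 178, 196, 277]
t=36: [195, 114, 170, 213]
t=37: [161, 118, 136, 97]
t=38: [135, 174, 231, 153]
t=39: [221, 179, 197, 278]
t=40: [197, 116, 173, 215]
t=41: [167, 125, 143, 104]
t=42: [155, 194, 252, 173]
t=43: [161, 240, 138, 219]
t=44: [139, 178, 236, 157]
t=45: [233, 192, 210, 291]
t=46: [114, 154, 91, 132]
t=47: [280, 239, 257, 217]
t=48: [255, 295, 232, 273]
t=49: [221, 180, 198, 279]
t=50: [199, 118, 176, 217]
t=51: [173, 132, 150, 111]
t=52: [175, 214, 273, 193]
t=53: [101, 181, 199, 160]
t=54: [201, 120, 179, 219]
t=55: [179, 139, 157, 118]
t=56: [195, 234, 294, 213]
t=57: [161, 121, 139, 100]
t=58: [141, 180, 240, 159]
t=59: [239, 200, 218, 299]
t=60: [136, 176, 115, 154]
t=61: [225, 186, 204, 285]
t=62: [94, 134, 73, 112]
t=63: [220, 181, 199, 159]
t=64: [199, 119, 178, 217]
t=65: [174, 135, 153, 113]
t=66: [181, 221, 281, 199]
t=67: [120, 81, 99, 59]
t=68: [140, 180, 119, 158]
t=69: [237, 198, 216, 297]
t=70: [130, 170, 109, 148]
t=71: [207, 168, 186, 267]
t=72: [161, 80, 140, 179]
t=73: [59, 140, 158, 119]
t=74: [198, 237, 297, 216]
t=75: [170, 130, 148, 109]
t=76: [168, 207, 267, 186]
t=77: [80, 161, 179, 140]
t=78: [140, 59, 119, 158]
t=79: [237, 198, 216, 297]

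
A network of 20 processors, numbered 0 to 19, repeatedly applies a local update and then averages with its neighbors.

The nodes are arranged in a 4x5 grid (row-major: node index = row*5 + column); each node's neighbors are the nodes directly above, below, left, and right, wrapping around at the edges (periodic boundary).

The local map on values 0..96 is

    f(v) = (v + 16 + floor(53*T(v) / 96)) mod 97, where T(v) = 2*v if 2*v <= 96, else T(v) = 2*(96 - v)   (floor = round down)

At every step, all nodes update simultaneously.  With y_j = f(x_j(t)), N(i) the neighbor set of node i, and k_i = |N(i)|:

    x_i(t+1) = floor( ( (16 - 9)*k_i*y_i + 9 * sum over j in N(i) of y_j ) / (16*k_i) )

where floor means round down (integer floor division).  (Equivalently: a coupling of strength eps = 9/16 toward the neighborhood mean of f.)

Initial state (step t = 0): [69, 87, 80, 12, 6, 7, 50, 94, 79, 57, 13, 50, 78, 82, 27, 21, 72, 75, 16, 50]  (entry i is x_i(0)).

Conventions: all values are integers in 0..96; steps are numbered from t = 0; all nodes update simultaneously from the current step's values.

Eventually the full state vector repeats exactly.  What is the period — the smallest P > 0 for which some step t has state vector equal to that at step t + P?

Answer: 2
Key observation: The state at step 9, [19, 19, 19, 19, 19, 19, 19, 19, 19, 19, 19, 19, 19, 19, 19, 19, 19, 19, 19, 19], reappears at step 11 — and no state repeats earlier — so the cycle the system enters has period 2.

Derivation:
t=0: [69, 87, 80, 12, 6, 7, 50, 94, 79, 57, 13, 50, 78, 82, 27, 21, 72, 75, 16, 50]
t=1: [26, 16, 19, 33, 25, 26, 19, 15, 19, 28, 44, 21, 16, 28, 45, 39, 23, 21, 34, 37]
t=2: [57, 55, 57, 74, 75, 60, 55, 50, 63, 61, 25, 51, 55, 61, 41, 33, 51, 62, 81, 64]
t=3: [27, 19, 18, 17, 17, 25, 18, 18, 18, 16, 47, 25, 18, 16, 19, 54, 28, 18, 16, 25]
t=4: [58, 59, 53, 51, 56, 56, 57, 53, 51, 53, 36, 57, 54, 50, 49, 40, 59, 55, 52, 54]
t=5: [16, 18, 18, 19, 18, 28, 18, 19, 19, 19, 48, 28, 19, 19, 29, 21, 16, 18, 19, 16]
t=6: [55, 51, 53, 54, 52, 57, 59, 54, 55, 60, 48, 57, 57, 58, 58, 49, 55, 53, 53, 55]
t=7: [19, 18, 19, 19, 18, 18, 18, 18, 18, 18, 19, 19, 18, 18, 18, 19, 19, 19, 18, 18]
t=8: [54, 53, 54, 54, 53, 53, 53, 53, 53, 53, 54, 54, 53, 53, 53, 54, 54, 54, 53, 53]
t=9: [19, 19, 19, 19, 19, 19, 19, 19, 19, 19, 19, 19, 19, 19, 19, 19, 19, 19, 19, 19]
t=10: [55, 55, 55, 55, 55, 55, 55, 55, 55, 55, 55, 55, 55, 55, 55, 55, 55, 55, 55, 55]
t=11: [19, 19, 19, 19, 19, 19, 19, 19, 19, 19, 19, 19, 19, 19, 19, 19, 19, 19, 19, 19]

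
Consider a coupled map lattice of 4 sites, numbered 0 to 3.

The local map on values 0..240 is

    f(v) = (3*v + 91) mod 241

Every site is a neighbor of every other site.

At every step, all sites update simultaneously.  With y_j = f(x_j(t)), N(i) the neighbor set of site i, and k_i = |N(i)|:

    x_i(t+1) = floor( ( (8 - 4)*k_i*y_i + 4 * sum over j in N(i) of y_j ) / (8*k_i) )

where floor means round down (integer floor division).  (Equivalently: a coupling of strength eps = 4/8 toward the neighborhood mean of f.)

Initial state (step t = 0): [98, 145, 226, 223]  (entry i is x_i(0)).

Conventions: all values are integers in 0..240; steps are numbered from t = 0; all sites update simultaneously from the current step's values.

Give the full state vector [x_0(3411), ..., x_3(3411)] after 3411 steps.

Answer: [117, 162, 163, 160]
Key observation: The state at step 21, [117, 162, 163, 160], reappears at step 23: the system is in a cycle of period 2 from step 21 on.  Therefore the state at step 3411 equals the state at step 21 + ((3411 - 21) mod 2) = 21, which is [117, 162, 163, 160].

Derivation:
t=0: [98, 145, 226, 223]
t=1: [93, 59, 60, 57]
t=2: [77, 43, 44, 41]
t=3: [150, 196, 197, 194]
t=4: [127, 173, 174, 171]
t=5: [179, 144, 145, 142]
t=6: [93, 58, 59, 56]
t=7: [76, 41, 42, 39]
t=8: [145, 190, 191, 188]
t=9: [111, 156, 157, 154]
t=10: [129, 94, 95, 92]
t=11: [184, 149, 150, 147]
t=12: [108, 73, 74, 71]
t=13: [121, 86, 87, 84]
t=14: [160, 125, 126, 123]
t=15: [156, 201, 202, 199]
t=16: [144, 189, 190, 187]
t=17: [108, 153, 154, 151]
t=18: [120, 85, 86, 83]
t=19: [157, 122, 123, 120]
t=20: [147, 192, 193, 190]
t=21: [117, 162, 163, 160]
t=22: [147, 112, 113, 110]
t=23: [117, 162, 163, 160]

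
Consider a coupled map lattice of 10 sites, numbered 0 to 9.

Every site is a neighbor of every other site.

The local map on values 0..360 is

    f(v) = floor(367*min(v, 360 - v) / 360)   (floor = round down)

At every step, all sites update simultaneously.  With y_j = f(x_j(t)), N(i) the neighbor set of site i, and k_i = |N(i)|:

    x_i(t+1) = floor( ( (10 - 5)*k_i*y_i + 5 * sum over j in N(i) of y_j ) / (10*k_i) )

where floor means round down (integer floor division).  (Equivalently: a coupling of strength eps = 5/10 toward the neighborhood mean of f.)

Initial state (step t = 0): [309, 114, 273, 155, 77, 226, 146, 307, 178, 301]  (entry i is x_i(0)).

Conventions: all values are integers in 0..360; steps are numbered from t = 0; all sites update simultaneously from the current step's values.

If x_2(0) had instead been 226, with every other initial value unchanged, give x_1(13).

Simulating step by step:
t=0: [309, 114, 226, 155, 77, 226, 146, 307, 178, 301]
t=1: [84, 113, 122, 132, 96, 122, 127, 86, 142, 88]
t=2: [100, 113, 117, 122, 105, 117, 120, 101, 126, 102]
t=3: [108, 114, 116, 118, 110, 116, 117, 108, 120, 109]
t=4: [113, 115, 116, 117, 114, 116, 117, 113, 118, 113]
t=5: [116, 117, 117, 118, 116, 117, 118, 116, 118, 116]
t=6: [118, 118, 118, 119, 118, 118, 119, 118, 119, 118]
t=7: [120, 120, 120, 120, 120, 120, 120, 120, 120, 120]
t=8: [122, 122, 122, 122, 122, 122, 122, 122, 122, 122]
t=9: [124, 124, 124, 124, 124, 124, 124, 124, 124, 124]
t=10: [126, 126, 126, 126, 126, 126, 126, 126, 126, 126]
t=11: [128, 128, 128, 128, 128, 128, 128, 128, 128, 128]
t=12: [130, 130, 130, 130, 130, 130, 130, 130, 130, 130]
t=13: [132, 132, 132, 132, 132, 132, 132, 132, 132, 132]

Answer: x_1(13) = 132
Key observation: This trace re-runs the system from the modified initial state.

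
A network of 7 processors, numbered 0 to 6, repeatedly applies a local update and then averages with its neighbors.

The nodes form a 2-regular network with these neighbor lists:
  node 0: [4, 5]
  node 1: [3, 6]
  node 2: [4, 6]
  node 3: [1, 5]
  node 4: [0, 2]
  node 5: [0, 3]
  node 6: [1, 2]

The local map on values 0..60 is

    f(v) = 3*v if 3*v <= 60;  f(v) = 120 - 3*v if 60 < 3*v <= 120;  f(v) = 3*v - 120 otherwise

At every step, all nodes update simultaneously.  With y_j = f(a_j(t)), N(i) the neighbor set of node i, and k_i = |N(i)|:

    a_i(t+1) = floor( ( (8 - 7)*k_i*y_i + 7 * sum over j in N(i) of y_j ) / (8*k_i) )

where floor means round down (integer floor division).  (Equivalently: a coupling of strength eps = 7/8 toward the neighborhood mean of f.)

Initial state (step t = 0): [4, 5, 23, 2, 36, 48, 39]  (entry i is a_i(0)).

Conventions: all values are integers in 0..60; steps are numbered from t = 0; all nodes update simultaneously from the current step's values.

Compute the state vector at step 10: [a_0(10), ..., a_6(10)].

Answer: [33, 44, 41, 34, 26, 29, 36]

Derivation:
t=0: [4, 5, 23, 2, 36, 48, 39]
t=1: [17, 5, 12, 17, 29, 10, 29]
t=2: [33, 38, 33, 26, 42, 48, 26]
t=3: [15, 37, 23, 18, 19, 30, 17]
t=4: [43, 47, 53, 23, 49, 47, 32]
t=5: [22, 35, 27, 24, 24, 28, 29]
t=6: [43, 37, 40, 28, 46, 49, 27]
t=7: [20, 33, 24, 20, 6, 23, 8]
t=8: [37, 39, 24, 39, 49, 58, 33]
t=9: [36, 10, 27, 25, 28, 12, 24]
t=10: [33, 44, 41, 34, 26, 29, 36]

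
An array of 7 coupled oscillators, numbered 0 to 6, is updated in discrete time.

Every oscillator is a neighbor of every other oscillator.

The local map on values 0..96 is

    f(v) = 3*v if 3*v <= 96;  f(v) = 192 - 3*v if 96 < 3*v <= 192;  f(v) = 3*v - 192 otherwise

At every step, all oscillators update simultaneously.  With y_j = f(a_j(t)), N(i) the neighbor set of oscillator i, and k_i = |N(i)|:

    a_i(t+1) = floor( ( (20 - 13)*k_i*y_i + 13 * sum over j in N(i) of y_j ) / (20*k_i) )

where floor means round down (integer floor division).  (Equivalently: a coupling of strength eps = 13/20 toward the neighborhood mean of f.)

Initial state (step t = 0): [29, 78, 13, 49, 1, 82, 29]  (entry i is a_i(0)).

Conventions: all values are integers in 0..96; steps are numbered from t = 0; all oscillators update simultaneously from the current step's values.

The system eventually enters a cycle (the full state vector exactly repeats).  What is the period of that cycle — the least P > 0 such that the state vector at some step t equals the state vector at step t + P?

Simulating step by step:
t=0: [29, 78, 13, 49, 1, 82, 29]
t=1: [59, 48, 48, 49, 39, 51, 59]
t=2: [34, 42, 42, 41, 49, 40, 34]
t=3: [75, 69, 69, 70, 64, 71, 75]
t=4: [22, 18, 18, 18, 14, 19, 22]
t=5: [58, 55, 55, 55, 52, 56, 58]
t=6: [23, 25, 25, 25, 27, 24, 23]
t=7: [72, 74, 74, 74, 75, 73, 72]
t=8: [27, 28, 28, 28, 29, 27, 27]
t=9: [82, 83, 83, 83, 84, 82, 82]
t=10: [55, 56, 56, 56, 57, 55, 55]
t=11: [25, 24, 24, 24, 23, 25, 25]
t=12: [73, 72, 72, 72, 71, 73, 73]
t=13: [25, 24, 24, 24, 23, 25, 25]

Answer: 2
Key observation: The state at step 11, [25, 24, 24, 24, 23, 25, 25], reappears at step 13 — and no state repeats earlier — so the cycle the system enters has period 2.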